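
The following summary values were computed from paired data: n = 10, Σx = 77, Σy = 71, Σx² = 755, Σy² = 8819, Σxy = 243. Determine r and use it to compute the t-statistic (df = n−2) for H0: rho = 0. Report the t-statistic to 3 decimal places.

-0.767

Numerator: nΣxy − (Σx)(Σy) = 10·243 − (77)(71) = -3037
Denominator: √[(nΣx²−(Σx)²)(nΣy²−(Σy)²)]
  nΣx²−(Σx)² = 10·755 − 5929 = 1621;  nΣy²−(Σy)² = 10·8819 − 5041 = 83149
  √(1621·83149) = √134784529 = 11609.6739
r = -3037 / 11609.6739 = -0.2616
t = r·√(n−2)/√(1−r²) = -0.2616·√8 / √(1−0.068435) = -0.739917 / 0.965176 = -0.767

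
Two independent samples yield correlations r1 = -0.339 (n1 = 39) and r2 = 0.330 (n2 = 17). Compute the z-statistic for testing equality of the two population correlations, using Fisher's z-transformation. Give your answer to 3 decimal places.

Fisher z-transforms: z1 = atanh(-0.339) = -0.352962, z2 = atanh(0.330) = 0.342828; difference d = -0.695790
Var(d) = 1/36 + 1/14 = 0.0277778 + 0.0714286 = 0.0992064
z = d/√Var(d) = -0.695790 / √0.0992064 = -0.695790 / 0.314970 = -2.209

-2.209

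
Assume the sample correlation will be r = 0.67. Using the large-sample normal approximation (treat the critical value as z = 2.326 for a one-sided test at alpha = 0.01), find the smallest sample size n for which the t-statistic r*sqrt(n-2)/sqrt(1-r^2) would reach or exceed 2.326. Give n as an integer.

9

Need r·√(n−2)/√(1−r²) ≥ 2.326
√(n−2) ≥ 2.326·√(1−0.4489) / 0.67 = 2.326·0.742361 / 0.67 = 2.5772
n−2 ≥ 6.6420  ⇒  n ≥ 8.6420
Smallest integer n = 9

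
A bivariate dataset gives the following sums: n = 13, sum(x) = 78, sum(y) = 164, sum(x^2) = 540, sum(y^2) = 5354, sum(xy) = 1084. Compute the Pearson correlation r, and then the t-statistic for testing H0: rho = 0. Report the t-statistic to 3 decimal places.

Numerator: nΣxy − (Σx)(Σy) = 13·1084 − (78)(164) = 1300
Denominator: √[(nΣx²−(Σx)²)(nΣy²−(Σy)²)]
  nΣx²−(Σx)² = 13·540 − 6084 = 936;  nΣy²−(Σy)² = 13·5354 − 26896 = 42706
  √(936·42706) = √39972816 = 6322.4059
r = 1300 / 6322.4059 = 0.2056
t = r·√(n−2)/√(1−r²) = 0.2056·√11 / √(1−0.042271) = 0.681898 / 0.978636 = 0.697

0.697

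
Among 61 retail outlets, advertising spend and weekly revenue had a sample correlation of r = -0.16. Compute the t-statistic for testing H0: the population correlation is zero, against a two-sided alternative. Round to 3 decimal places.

-1.245

t = r·√(n−2) / √(1−r²) with r = -0.16, n = 61
  = -0.16·√59 / √(1 − 0.0256)
  = -0.16·7.681146 / 0.987117
  = -1.228983 / 0.987117 = -1.245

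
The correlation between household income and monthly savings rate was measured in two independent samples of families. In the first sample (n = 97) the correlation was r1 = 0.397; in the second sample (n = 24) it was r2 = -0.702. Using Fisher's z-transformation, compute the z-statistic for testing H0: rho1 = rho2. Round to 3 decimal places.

Fisher z-transforms: z1 = atanh(0.397) = 0.420083, z2 = atanh(-0.702) = -0.871233; difference d = 1.291316
Var(d) = 1/94 + 1/21 = 0.0106383 + 0.0476190 = 0.0582573
z = d/√Var(d) = 1.291316 / √0.0582573 = 1.291316 / 0.241365 = 5.350

5.350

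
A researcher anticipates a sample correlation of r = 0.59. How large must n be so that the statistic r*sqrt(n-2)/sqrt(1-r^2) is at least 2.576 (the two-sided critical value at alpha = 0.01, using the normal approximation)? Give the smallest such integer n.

15

Need r·√(n−2)/√(1−r²) ≥ 2.576
√(n−2) ≥ 2.576·√(1−0.3481) / 0.59 = 2.576·0.807403 / 0.59 = 3.5252
n−2 ≥ 12.4270  ⇒  n ≥ 14.4270
Smallest integer n = 15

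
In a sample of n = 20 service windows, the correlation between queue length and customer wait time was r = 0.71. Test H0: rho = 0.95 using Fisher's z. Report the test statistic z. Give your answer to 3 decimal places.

-3.895

Fisher z: atanh(0.71) = 0.887184, atanh(0.95) = 1.831781
z = (z_r − z_0)·√(n−3) = (0.887184 − 1.831781)·√17 = -0.944597 · 4.123106 = -3.895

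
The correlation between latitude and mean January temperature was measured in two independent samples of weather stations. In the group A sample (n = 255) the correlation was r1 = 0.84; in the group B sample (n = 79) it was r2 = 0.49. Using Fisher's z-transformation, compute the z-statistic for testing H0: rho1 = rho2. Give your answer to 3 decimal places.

z1 = atanh(0.84) = 1.221174,  z2 = atanh(0.49) = 0.536060
SE = √(1/(n1−3) + 1/(n2−3)) = √(1/252 + 1/76) = √(0.0039683 + 0.0131579) = √0.0171262 = 0.130867
z = (z1 − z2)/SE = (1.221174 − 0.536060) / 0.130867 = 0.685114 / 0.130867 = 5.235

5.235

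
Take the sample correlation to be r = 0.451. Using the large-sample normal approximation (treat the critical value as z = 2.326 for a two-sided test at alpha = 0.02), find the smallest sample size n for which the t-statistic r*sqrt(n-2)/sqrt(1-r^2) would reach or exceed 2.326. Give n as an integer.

r√(n−2)/√(1−r²) ≥ 2.326  ⇔  n−2 ≥ (2.326)²·(1−r²)/r²
(1−r²)/r² = (1−0.203401)/0.203401 = 3.9164
n ≥ 2 + 5.410276·3.9164 = 2 + 21.1888 = 23.1888
⌈23.1888⌉ = 24

24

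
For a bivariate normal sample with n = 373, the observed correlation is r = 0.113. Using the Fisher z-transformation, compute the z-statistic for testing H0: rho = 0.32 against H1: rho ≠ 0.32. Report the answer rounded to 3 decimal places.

-4.196

z_r = atanh(0.113) = 0.113485,  z_0 = atanh(0.32) = 0.331647
SE = 1/√(n−3) = 1/√370 = 0.051988
z = (z_r − z_0)/SE = (0.113485 − 0.331647) / 0.051988 = -0.218162 / 0.051988 = -4.196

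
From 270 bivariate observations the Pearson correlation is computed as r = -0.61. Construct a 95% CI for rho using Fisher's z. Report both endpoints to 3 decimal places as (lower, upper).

Fisher z: z_r = atanh(r) = ½·ln((1+(-0.61))/(1−(-0.61))) = -0.708921
SE(z) = 1/√(n−3) = 1/√267 = 0.061199
95% ⇒ z* = 1.960; margin = 1.960·0.061199 = 0.119950
CI on z-scale: (-0.828871, -0.588971)
Back-transform: tanh(-0.828871) = -0.679869, tanh(-0.588971) = -0.529155

(-0.680, -0.529)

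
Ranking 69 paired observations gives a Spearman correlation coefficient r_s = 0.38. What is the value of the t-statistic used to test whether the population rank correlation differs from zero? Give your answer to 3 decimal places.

1 − r_s² = 1 − 0.1444 = 0.8556;  √(1−r_s²) = 0.924986
√(n−2) = √67 = 8.185353
t = r_s·√(n−2)/√(1−r_s²) = 0.38 · 8.185353 / 0.924986 = 3.363

3.363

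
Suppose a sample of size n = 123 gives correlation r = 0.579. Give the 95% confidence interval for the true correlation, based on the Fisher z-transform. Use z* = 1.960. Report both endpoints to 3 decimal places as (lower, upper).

Fisher z: z_r = atanh(r) = ½·ln((1+0.579)/(1−0.579)) = 0.660957
SE(z) = 1/√(n−3) = 1/√120 = 0.091287
95% ⇒ z* = 1.960; margin = 1.960·0.091287 = 0.178923
CI on z-scale: (0.482034, 0.839880)
Back-transform: tanh(0.482034) = 0.447871, tanh(0.839880) = 0.685745

(0.448, 0.686)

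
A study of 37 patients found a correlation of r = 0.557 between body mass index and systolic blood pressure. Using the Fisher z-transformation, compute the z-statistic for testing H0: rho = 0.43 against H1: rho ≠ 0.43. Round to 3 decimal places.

Fisher z: atanh(0.557) = 0.628473, atanh(0.43) = 0.459897
z = (z_r − z_0)·√(n−3) = (0.628473 − 0.459897)·√34 = 0.168576 · 5.830952 = 0.983

0.983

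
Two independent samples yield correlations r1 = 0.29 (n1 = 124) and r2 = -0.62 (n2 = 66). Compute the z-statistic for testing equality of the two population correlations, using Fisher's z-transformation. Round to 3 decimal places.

6.588

Fisher z-transforms: z1 = atanh(0.29) = 0.298566, z2 = atanh(-0.62) = -0.725005; difference d = 1.023571
Var(d) = 1/121 + 1/63 = 0.0082645 + 0.0158730 = 0.0241375
z = d/√Var(d) = 1.023571 / √0.0241375 = 1.023571 / 0.155362 = 6.588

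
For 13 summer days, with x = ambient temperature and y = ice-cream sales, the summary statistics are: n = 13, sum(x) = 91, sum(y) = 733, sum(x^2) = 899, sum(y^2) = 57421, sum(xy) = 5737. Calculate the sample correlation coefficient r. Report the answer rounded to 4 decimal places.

0.2951

S_xy = nΣxy − ΣxΣy = 13·5737 − 91·733 = 74581 − 66703 = 7878
S_xx = nΣx² − (Σx)² = 13·899 − 91² = 11687 − 8281 = 3406
S_yy = nΣy² − (Σy)² = 13·57421 − 733² = 746473 − 537289 = 209184
r = S_xy / √(S_xx·S_yy) = 7878 / √(3406·209184) = 7878 / √712480704 = 7878 / 26692.3342 = 0.2951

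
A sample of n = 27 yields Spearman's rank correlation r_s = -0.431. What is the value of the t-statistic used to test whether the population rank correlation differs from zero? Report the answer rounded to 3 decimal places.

-2.388

t = r_s·√(n−2) / √(1−r_s²) with r_s = -0.431, n = 27
  = -0.431·√25 / √(1 − 0.185761)
  = -0.431·5.000000 / 0.902352
  = -2.155000 / 0.902352 = -2.388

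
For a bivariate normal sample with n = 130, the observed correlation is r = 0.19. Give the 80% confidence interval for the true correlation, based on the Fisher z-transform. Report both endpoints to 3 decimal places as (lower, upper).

(0.078, 0.297)

z_r = atanh(0.19) = 0.192337;  SE = 1/√(n−3) = 1/√127 = 0.088736
z-limits: 0.192337 ± 1.282·0.088736 = 0.192337 ± 0.113760 = [0.078577, 0.306097]
ρ-limits: (tanh 0.078577, tanh 0.306097) = (0.078, 0.297)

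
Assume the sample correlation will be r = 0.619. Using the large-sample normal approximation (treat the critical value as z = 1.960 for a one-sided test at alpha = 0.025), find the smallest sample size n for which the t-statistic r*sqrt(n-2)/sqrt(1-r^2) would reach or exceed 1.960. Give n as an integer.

9

Need r·√(n−2)/√(1−r²) ≥ 1.960
√(n−2) ≥ 1.960·√(1−0.383161) / 0.619 = 1.960·0.785391 / 0.619 = 2.4869
n−2 ≥ 6.1847  ⇒  n ≥ 8.1847
Smallest integer n = 9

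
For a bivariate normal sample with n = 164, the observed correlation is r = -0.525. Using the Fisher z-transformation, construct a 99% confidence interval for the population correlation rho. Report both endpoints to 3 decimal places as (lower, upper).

(-0.656, -0.363)

z_r = atanh(-0.525) = -0.583217;  SE = 1/√(n−3) = 1/√161 = 0.078811
z-limits: -0.583217 ± 2.576·0.078811 = -0.583217 ± 0.203017 = [-0.786234, -0.380200]
ρ-limits: (tanh -0.786234, tanh -0.380200) = (-0.656, -0.363)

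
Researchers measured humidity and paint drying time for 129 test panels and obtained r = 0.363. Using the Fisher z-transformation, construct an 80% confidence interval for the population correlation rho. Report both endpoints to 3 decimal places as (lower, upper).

Fisher z: z_r = atanh(r) = ½·ln((1+0.363)/(1−0.363)) = 0.380337
SE(z) = 1/√(n−3) = 1/√126 = 0.089087
80% ⇒ z* = 1.282; margin = 1.282·0.089087 = 0.114210
CI on z-scale: (0.266127, 0.494547)
Back-transform: tanh(0.266127) = 0.260017, tanh(0.494547) = 0.457818

(0.260, 0.458)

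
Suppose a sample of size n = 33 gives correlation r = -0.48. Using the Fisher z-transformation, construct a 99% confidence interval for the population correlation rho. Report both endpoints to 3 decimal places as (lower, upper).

z_r = atanh(-0.48) = -0.522984;  SE = 1/√(n−3) = 1/√30 = 0.182574
z-limits: -0.522984 ± 2.576·0.182574 = -0.522984 ± 0.470311 = [-0.993295, -0.052673]
ρ-limits: (tanh -0.993295, tanh -0.052673) = (-0.759, -0.053)

(-0.759, -0.053)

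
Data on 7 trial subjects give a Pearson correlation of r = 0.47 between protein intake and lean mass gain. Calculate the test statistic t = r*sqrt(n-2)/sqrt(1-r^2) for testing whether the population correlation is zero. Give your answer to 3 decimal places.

1.191

1 − r² = 1 − 0.2209 = 0.7791;  √(1−r²) = 0.882666
√(n−2) = √5 = 2.236068
t = r·√(n−2)/√(1−r²) = 0.47 · 2.236068 / 0.882666 = 1.191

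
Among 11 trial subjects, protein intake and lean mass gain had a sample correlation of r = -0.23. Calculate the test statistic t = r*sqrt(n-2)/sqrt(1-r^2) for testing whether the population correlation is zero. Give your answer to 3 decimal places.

t = r·√(n−2) / √(1−r²) with r = -0.23, n = 11
  = -0.23·√9 / √(1 − 0.0529)
  = -0.23·3.000000 / 0.973191
  = -0.690000 / 0.973191 = -0.709

-0.709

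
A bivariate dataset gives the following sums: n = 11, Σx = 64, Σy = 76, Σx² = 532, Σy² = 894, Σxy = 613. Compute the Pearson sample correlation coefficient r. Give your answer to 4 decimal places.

0.7039

Numerator: nΣxy − (Σx)(Σy) = 11·613 − (64)(76) = 1879
Denominator: √[(nΣx²−(Σx)²)(nΣy²−(Σy)²)]
  nΣx²−(Σx)² = 11·532 − 4096 = 1756;  nΣy²−(Σy)² = 11·894 − 5776 = 4058
  √(1756·4058) = √7125848 = 2669.4284
r = 1879 / 2669.4284 = 0.7039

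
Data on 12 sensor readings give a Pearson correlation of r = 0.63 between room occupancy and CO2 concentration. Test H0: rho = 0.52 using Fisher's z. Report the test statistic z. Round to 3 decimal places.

0.495

z_r = atanh(0.63) = 0.741416,  z_0 = atanh(0.52) = 0.576340
SE = 1/√(n−3) = 1/√9 = 0.333333
z = (z_r − z_0)/SE = (0.741416 − 0.576340) / 0.333333 = 0.165076 / 0.333333 = 0.495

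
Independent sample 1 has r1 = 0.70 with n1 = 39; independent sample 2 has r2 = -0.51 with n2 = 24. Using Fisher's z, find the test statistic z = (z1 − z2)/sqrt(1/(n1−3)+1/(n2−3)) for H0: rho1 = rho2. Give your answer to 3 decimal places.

5.208

z1 = atanh(0.70) = 0.867301,  z2 = atanh(-0.51) = -0.562730
SE = √(1/(n1−3) + 1/(n2−3)) = √(1/36 + 1/21) = √(0.0277778 + 0.0476190) = √0.0753968 = 0.274585
z = (z1 − z2)/SE = (0.867301 − (-0.562730)) / 0.274585 = 1.430031 / 0.274585 = 5.208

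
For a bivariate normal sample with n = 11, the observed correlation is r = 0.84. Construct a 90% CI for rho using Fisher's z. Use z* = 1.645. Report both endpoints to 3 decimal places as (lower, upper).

(0.565, 0.947)

z_r = atanh(0.84) = 1.221174;  SE = 1/√(n−3) = 1/√8 = 0.353553
z-limits: 1.221174 ± 1.645·0.353553 = 1.221174 ± 0.581595 = [0.639579, 1.802769]
ρ-limits: (tanh 0.639579, tanh 1.802769) = (0.565, 0.947)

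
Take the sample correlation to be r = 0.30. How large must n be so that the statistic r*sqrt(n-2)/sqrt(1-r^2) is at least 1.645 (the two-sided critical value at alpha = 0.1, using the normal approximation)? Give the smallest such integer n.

30

r√(n−2)/√(1−r²) ≥ 1.645  ⇔  n−2 ≥ (1.645)²·(1−r²)/r²
(1−r²)/r² = (1−0.0900)/0.0900 = 10.1111
n ≥ 2 + 2.706025·10.1111 = 2 + 27.3609 = 29.3609
⌈29.3609⌉ = 30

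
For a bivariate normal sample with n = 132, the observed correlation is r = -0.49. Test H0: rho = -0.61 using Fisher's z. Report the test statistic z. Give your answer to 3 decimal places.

1.963

z_r = atanh(-0.49) = -0.536060,  z_0 = atanh(-0.61) = -0.708921
SE = 1/√(n−3) = 1/√129 = 0.088045
z = (z_r − z_0)/SE = (-0.536060 − (-0.708921)) / 0.088045 = 0.172861 / 0.088045 = 1.963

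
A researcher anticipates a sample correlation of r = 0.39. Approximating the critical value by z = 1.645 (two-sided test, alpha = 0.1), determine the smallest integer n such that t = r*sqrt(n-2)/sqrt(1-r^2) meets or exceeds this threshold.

18

r√(n−2)/√(1−r²) ≥ 1.645  ⇔  n−2 ≥ (1.645)²·(1−r²)/r²
(1−r²)/r² = (1−0.1521)/0.1521 = 5.5746
n ≥ 2 + 2.706025·5.5746 = 2 + 15.0850 = 17.0850
⌈17.0850⌉ = 18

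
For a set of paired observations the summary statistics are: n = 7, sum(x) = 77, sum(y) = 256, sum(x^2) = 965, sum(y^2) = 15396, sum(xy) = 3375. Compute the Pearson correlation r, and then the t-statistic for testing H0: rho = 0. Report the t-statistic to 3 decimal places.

1.978

Numerator: nΣxy − (Σx)(Σy) = 7·3375 − (77)(256) = 3913
Denominator: √[(nΣx²−(Σx)²)(nΣy²−(Σy)²)]
  nΣx²−(Σx)² = 7·965 − 5929 = 826;  nΣy²−(Σy)² = 7·15396 − 65536 = 42236
  √(826·42236) = √34886936 = 5906.5164
r = 3913 / 5906.5164 = 0.6625
t = r·√(n−2)/√(1−r²) = 0.6625·√5 / √(1−0.438906) = 1.481395 / 0.749062 = 1.978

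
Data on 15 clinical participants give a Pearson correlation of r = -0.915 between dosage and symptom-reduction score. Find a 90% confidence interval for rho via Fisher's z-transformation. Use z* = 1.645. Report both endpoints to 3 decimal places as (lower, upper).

z_r = atanh(-0.915) = -1.557411;  SE = 1/√(n−3) = 1/√12 = 0.288675
z-limits: -1.557411 ± 1.645·0.288675 = -1.557411 ± 0.474870 = [-2.032281, -1.082541]
ρ-limits: (tanh -2.032281, tanh -1.082541) = (-0.966, -0.794)

(-0.966, -0.794)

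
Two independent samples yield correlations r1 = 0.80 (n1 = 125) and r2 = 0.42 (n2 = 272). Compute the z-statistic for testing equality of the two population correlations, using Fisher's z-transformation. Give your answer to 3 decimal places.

Fisher z-transforms: z1 = atanh(0.80) = 1.098612, z2 = atanh(0.42) = 0.447692; difference d = 0.650920
Var(d) = 1/122 + 1/269 = 0.0081967 + 0.0037175 = 0.0119142
z = d/√Var(d) = 0.650920 / √0.0119142 = 0.650920 / 0.109152 = 5.963

5.963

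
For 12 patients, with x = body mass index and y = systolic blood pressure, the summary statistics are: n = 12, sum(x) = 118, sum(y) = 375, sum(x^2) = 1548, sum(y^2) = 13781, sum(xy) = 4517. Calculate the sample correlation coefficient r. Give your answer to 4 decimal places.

0.9277

Numerator: nΣxy − (Σx)(Σy) = 12·4517 − (118)(375) = 9954
Denominator: √[(nΣx²−(Σx)²)(nΣy²−(Σy)²)]
  nΣx²−(Σx)² = 12·1548 − 13924 = 4652;  nΣy²−(Σy)² = 12·13781 − 140625 = 24747
  √(4652·24747) = √115123044 = 10729.5407
r = 9954 / 10729.5407 = 0.9277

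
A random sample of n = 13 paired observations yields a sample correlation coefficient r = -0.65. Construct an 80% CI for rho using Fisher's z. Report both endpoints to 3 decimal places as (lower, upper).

Fisher z: z_r = atanh(r) = ½·ln((1+(-0.65))/(1−(-0.65))) = -0.775299
SE(z) = 1/√(n−3) = 1/√10 = 0.316228
80% ⇒ z* = 1.282; margin = 1.282·0.316228 = 0.405404
CI on z-scale: (-1.180703, -0.369895)
Back-transform: tanh(-1.180703) = -0.827673, tanh(-0.369895) = -0.353900

(-0.828, -0.354)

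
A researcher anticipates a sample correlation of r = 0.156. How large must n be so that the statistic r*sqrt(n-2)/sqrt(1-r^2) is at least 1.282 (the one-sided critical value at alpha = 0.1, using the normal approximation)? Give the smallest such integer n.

r√(n−2)/√(1−r²) ≥ 1.282  ⇔  n−2 ≥ (1.282)²·(1−r²)/r²
(1−r²)/r² = (1−0.024336)/0.024336 = 40.0914
n ≥ 2 + 1.643524·40.0914 = 2 + 65.8912 = 67.8912
⌈67.8912⌉ = 68

68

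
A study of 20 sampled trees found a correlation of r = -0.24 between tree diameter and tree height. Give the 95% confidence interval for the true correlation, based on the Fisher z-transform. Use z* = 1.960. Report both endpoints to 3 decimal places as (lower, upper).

z_r = atanh(-0.24) = -0.244774;  SE = 1/√(n−3) = 1/√17 = 0.242536
z-limits: -0.244774 ± 1.960·0.242536 = -0.244774 ± 0.475371 = [-0.720145, 0.230597]
ρ-limits: (tanh -0.720145, tanh 0.230597) = (-0.617, 0.227)

(-0.617, 0.227)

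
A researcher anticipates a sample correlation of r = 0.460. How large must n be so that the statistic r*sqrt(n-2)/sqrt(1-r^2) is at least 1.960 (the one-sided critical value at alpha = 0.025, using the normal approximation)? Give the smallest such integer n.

17

Need r·√(n−2)/√(1−r²) ≥ 1.960
√(n−2) ≥ 1.960·√(1−0.211600) / 0.460 = 1.960·0.887919 / 0.460 = 3.7833
n−2 ≥ 14.3134  ⇒  n ≥ 16.3134
Smallest integer n = 17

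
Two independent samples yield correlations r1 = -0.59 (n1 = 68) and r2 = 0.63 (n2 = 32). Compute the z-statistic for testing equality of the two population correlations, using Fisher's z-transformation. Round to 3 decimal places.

Fisher z-transforms: z1 = atanh(-0.59) = -0.677666, z2 = atanh(0.63) = 0.741416; difference d = -1.419082
Var(d) = 1/65 + 1/29 = 0.0153846 + 0.0344828 = 0.0498674
z = d/√Var(d) = -1.419082 / √0.0498674 = -1.419082 / 0.223310 = -6.355

-6.355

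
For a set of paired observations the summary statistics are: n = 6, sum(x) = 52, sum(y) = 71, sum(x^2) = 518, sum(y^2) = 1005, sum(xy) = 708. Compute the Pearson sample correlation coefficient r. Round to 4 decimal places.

0.8796

Numerator: nΣxy − (Σx)(Σy) = 6·708 − (52)(71) = 556
Denominator: √[(nΣx²−(Σx)²)(nΣy²−(Σy)²)]
  nΣx²−(Σx)² = 6·518 − 2704 = 404;  nΣy²−(Σy)² = 6·1005 − 5041 = 989
  √(404·989) = √399556 = 632.1044
r = 556 / 632.1044 = 0.8796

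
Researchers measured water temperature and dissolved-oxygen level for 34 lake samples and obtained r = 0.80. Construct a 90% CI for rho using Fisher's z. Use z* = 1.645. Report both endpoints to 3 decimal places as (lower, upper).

Fisher z: z_r = atanh(r) = ½·ln((1+0.80)/(1−0.80)) = 1.098612
SE(z) = 1/√(n−3) = 1/√31 = 0.179605
90% ⇒ z* = 1.645; margin = 1.645·0.179605 = 0.295450
CI on z-scale: (0.803162, 1.394062)
Back-transform: tanh(0.803162) = 0.665801, tanh(1.394062) = 0.884061

(0.666, 0.884)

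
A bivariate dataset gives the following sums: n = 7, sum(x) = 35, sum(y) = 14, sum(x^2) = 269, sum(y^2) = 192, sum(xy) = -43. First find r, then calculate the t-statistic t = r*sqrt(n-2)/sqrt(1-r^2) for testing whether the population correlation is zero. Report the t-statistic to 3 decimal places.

Numerator: nΣxy − (Σx)(Σy) = 7·(-43) − (35)(14) = -791
Denominator: √[(nΣx²−(Σx)²)(nΣy²−(Σy)²)]
  nΣx²−(Σx)² = 7·269 − 1225 = 658;  nΣy²−(Σy)² = 7·192 − 196 = 1148
  √(658·1148) = √755384 = 869.1283
r = -791 / 869.1283 = -0.9101
t = r·√(n−2)/√(1−r²) = -0.9101·√5 / √(1−0.828282) = -2.035045 / 0.414389 = -4.911

-4.911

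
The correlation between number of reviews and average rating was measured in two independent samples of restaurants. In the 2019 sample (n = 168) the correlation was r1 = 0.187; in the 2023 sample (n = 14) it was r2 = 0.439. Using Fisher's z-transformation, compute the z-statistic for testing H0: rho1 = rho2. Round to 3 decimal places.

-0.905

Fisher z-transforms: z1 = atanh(0.187) = 0.189227, z2 = atanh(0.439) = 0.470991; difference d = -0.281764
Var(d) = 1/165 + 1/11 = 0.0060606 + 0.0909091 = 0.0969697
z = d/√Var(d) = -0.281764 / √0.0969697 = -0.281764 / 0.311400 = -0.905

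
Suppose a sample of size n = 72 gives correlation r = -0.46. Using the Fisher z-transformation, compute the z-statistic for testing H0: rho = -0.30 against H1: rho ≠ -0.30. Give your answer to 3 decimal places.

z_r = atanh(-0.46) = -0.497311,  z_0 = atanh(-0.30) = -0.309520
SE = 1/√(n−3) = 1/√69 = 0.120386
z = (z_r − z_0)/SE = (-0.497311 − (-0.309520)) / 0.120386 = -0.187791 / 0.120386 = -1.560

-1.560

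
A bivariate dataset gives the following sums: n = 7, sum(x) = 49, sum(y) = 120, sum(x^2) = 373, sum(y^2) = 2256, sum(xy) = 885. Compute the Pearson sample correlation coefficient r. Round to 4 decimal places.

0.5826

Numerator: nΣxy − (Σx)(Σy) = 7·885 − (49)(120) = 315
Denominator: √[(nΣx²−(Σx)²)(nΣy²−(Σy)²)]
  nΣx²−(Σx)² = 7·373 − 2401 = 210;  nΣy²−(Σy)² = 7·2256 − 14400 = 1392
  √(210·1392) = √292320 = 540.6663
r = 315 / 540.6663 = 0.5826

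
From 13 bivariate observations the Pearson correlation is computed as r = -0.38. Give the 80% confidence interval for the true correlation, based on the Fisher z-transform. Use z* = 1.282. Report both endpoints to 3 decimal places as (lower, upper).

z_r = atanh(-0.38) = -0.400060;  SE = 1/√(n−3) = 1/√10 = 0.316228
z-limits: -0.400060 ± 1.282·0.316228 = -0.400060 ± 0.405404 = [-0.805464, 0.005344]
ρ-limits: (tanh -0.805464, tanh 0.005344) = (-0.667, 0.005)

(-0.667, 0.005)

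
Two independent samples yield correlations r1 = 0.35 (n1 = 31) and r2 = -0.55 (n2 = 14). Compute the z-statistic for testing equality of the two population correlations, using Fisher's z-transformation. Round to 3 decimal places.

z1 = atanh(0.35) = 0.365444,  z2 = atanh(-0.55) = -0.618381
SE = √(1/(n1−3) + 1/(n2−3)) = √(1/28 + 1/11) = √(0.0357143 + 0.0909091) = √0.1266234 = 0.355842
z = (z1 − z2)/SE = (0.365444 − (-0.618381)) / 0.355842 = 0.983825 / 0.355842 = 2.765

2.765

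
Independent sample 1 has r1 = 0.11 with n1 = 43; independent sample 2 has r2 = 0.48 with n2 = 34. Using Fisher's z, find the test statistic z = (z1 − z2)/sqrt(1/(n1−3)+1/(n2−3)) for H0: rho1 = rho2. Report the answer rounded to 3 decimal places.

-1.724

z1 = atanh(0.11) = 0.110447,  z2 = atanh(0.48) = 0.522984
SE = √(1/(n1−3) + 1/(n2−3)) = √(1/40 + 1/31) = √(0.0250000 + 0.0322581) = √0.0572581 = 0.239287
z = (z1 − z2)/SE = (0.110447 − 0.522984) / 0.239287 = -0.412537 / 0.239287 = -1.724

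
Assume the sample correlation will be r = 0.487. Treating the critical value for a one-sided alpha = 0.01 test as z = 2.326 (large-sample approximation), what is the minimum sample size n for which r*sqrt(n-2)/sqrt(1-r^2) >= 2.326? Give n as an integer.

r√(n−2)/√(1−r²) ≥ 2.326  ⇔  n−2 ≥ (2.326)²·(1−r²)/r²
(1−r²)/r² = (1−0.237169)/0.237169 = 3.2164
n ≥ 2 + 5.410276·3.2164 = 2 + 17.4016 = 19.4016
⌈19.4016⌉ = 20

20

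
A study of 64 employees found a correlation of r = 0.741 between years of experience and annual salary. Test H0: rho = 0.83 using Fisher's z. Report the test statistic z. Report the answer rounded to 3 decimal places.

-1.839

Fisher z: atanh(0.741) = 0.952693, atanh(0.83) = 1.188136
z = (z_r − z_0)·√(n−3) = (0.952693 − 1.188136)·√61 = -0.235443 · 7.810250 = -1.839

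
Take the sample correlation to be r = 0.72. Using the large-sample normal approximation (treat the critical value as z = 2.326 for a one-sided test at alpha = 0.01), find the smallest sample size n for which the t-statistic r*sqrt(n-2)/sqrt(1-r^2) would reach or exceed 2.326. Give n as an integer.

8

r√(n−2)/√(1−r²) ≥ 2.326  ⇔  n−2 ≥ (2.326)²·(1−r²)/r²
(1−r²)/r² = (1−0.5184)/0.5184 = 0.9290
n ≥ 2 + 5.410276·0.9290 = 2 + 5.0261 = 7.0261
⌈7.0261⌉ = 8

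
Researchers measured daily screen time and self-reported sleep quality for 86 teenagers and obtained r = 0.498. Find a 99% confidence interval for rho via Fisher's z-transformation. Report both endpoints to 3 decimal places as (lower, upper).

Fisher z: z_r = atanh(r) = ½·ln((1+0.498)/(1−0.498)) = 0.546643
SE(z) = 1/√(n−3) = 1/√83 = 0.109764
99% ⇒ z* = 2.576; margin = 2.576·0.109764 = 0.282752
CI on z-scale: (0.263891, 0.829395)
Back-transform: tanh(0.263891) = 0.257931, tanh(0.829395) = 0.680151

(0.258, 0.680)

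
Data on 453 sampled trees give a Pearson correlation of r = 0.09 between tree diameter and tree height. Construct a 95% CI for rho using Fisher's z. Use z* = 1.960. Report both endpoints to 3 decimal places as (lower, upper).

(-0.002, 0.181)

z_r = atanh(0.09) = 0.090244;  SE = 1/√(n−3) = 1/√450 = 0.047140
z-limits: 0.090244 ± 1.960·0.047140 = 0.090244 ± 0.092394 = [-0.002150, 0.182638]
ρ-limits: (tanh -0.002150, tanh 0.182638) = (-0.002, 0.181)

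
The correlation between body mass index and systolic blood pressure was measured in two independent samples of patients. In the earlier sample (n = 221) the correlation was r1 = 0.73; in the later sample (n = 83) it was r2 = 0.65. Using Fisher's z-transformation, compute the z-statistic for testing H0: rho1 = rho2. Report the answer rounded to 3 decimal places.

z1 = atanh(0.73) = 0.928727,  z2 = atanh(0.65) = 0.775299
SE = √(1/(n1−3) + 1/(n2−3)) = √(1/218 + 1/80) = √(0.0045872 + 0.0125000) = √0.0170872 = 0.130718
z = (z1 − z2)/SE = (0.928727 − 0.775299) / 0.130718 = 0.153428 / 0.130718 = 1.174

1.174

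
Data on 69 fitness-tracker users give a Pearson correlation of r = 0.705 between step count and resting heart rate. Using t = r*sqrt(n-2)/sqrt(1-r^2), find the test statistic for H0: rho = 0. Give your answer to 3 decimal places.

8.137

1 − r² = 1 − 0.497025 = 0.502975;  √(1−r²) = 0.709207
√(n−2) = √67 = 8.185353
t = r·√(n−2)/√(1−r²) = 0.705 · 8.185353 / 0.709207 = 8.137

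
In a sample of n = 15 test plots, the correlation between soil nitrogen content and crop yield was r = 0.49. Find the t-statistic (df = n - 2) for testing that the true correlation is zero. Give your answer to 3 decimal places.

2.027

t = r·√(n−2) / √(1−r²) with r = 0.49, n = 15
  = 0.49·√13 / √(1 − 0.2401)
  = 0.49·3.605551 / 0.871722
  = 1.766720 / 0.871722 = 2.027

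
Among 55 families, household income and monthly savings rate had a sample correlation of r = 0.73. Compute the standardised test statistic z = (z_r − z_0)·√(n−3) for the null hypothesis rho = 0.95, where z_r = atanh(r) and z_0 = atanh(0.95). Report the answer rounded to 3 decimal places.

-6.512

Fisher z: atanh(0.73) = 0.928727, atanh(0.95) = 1.831781
z = (z_r − z_0)·√(n−3) = (0.928727 − 1.831781)·√52 = -0.903054 · 7.211103 = -6.512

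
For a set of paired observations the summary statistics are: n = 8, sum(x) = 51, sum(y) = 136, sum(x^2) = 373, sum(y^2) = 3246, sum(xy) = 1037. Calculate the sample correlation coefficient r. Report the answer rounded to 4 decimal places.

0.8039

S_xy = nΣxy − ΣxΣy = 8·1037 − 51·136 = 8296 − 6936 = 1360
S_xx = nΣx² − (Σx)² = 8·373 − 51² = 2984 − 2601 = 383
S_yy = nΣy² − (Σy)² = 8·3246 − 136² = 25968 − 18496 = 7472
r = S_xy / √(S_xx·S_yy) = 1360 / √(383·7472) = 1360 / √2861776 = 1360 / 1691.6785 = 0.8039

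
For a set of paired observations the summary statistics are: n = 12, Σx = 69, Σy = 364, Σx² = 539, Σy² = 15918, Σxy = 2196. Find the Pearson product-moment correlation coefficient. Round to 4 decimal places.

S_xy = nΣxy − ΣxΣy = 12·2196 − 69·364 = 26352 − 25116 = 1236
S_xx = nΣx² − (Σx)² = 12·539 − 69² = 6468 − 4761 = 1707
S_yy = nΣy² − (Σy)² = 12·15918 − 364² = 191016 − 132496 = 58520
r = S_xy / √(S_xx·S_yy) = 1236 / √(1707·58520) = 1236 / √99893640 = 1236 / 9994.6806 = 0.1237

0.1237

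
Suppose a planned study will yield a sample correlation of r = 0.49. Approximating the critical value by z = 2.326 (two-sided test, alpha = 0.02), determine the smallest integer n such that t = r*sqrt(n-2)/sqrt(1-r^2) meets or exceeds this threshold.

20

Need r·√(n−2)/√(1−r²) ≥ 2.326
√(n−2) ≥ 2.326·√(1−0.2401) / 0.49 = 2.326·0.871722 / 0.49 = 4.1380
n−2 ≥ 17.1230  ⇒  n ≥ 19.1230
Smallest integer n = 20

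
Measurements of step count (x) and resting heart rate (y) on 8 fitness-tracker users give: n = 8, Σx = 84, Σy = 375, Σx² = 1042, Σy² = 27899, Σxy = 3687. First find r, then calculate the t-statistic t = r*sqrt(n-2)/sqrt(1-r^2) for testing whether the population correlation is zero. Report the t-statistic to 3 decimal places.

-0.487

Numerator: nΣxy − (Σx)(Σy) = 8·3687 − (84)(375) = -2004
Denominator: √[(nΣx²−(Σx)²)(nΣy²−(Σy)²)]
  nΣx²−(Σx)² = 8·1042 − 7056 = 1280;  nΣy²−(Σy)² = 8·27899 − 140625 = 82567
  √(1280·82567) = √105685760 = 10280.3580
r = -2004 / 10280.3580 = -0.1949
t = r·√(n−2)/√(1−r²) = -0.1949·√6 / √(1−0.037986) = -0.477406 / 0.980823 = -0.487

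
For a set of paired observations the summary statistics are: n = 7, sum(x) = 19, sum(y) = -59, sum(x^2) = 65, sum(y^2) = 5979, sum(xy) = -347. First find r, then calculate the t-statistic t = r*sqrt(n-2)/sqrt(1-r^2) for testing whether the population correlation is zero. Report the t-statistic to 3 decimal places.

-2.124

S_xy = nΣxy − ΣxΣy = 7·(-347) − 19·(-59) = -2429 − (-1121) = -1308
S_xx = nΣx² − (Σx)² = 7·65 − 19² = 455 − 361 = 94
S_yy = nΣy² − (Σy)² = 7·5979 − (-59)² = 41853 − 3481 = 38372
r = S_xy / √(S_xx·S_yy) = -1308 / √(94·38372) = -1308 / √3606968 = -1308 / 1899.2019 = -0.6887
t = r·√(n−2)/√(1−r²) = -0.6887·√5 / √(1−0.474308) = -1.539980 / 0.725046 = -2.124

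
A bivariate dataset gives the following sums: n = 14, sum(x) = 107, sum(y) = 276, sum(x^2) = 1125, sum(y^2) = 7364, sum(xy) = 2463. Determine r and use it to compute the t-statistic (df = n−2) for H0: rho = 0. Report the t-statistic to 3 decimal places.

1.795

Numerator: nΣxy − (Σx)(Σy) = 14·2463 − (107)(276) = 4950
Denominator: √[(nΣx²−(Σx)²)(nΣy²−(Σy)²)]
  nΣx²−(Σx)² = 14·1125 − 11449 = 4301;  nΣy²−(Σy)² = 14·7364 − 76176 = 26920
  √(4301·26920) = √115782920 = 10760.2472
r = 4950 / 10760.2472 = 0.4600
t = r·√(n−2)/√(1−r²) = 0.4600·√12 / √(1−0.211600) = 1.593487 / 0.887919 = 1.795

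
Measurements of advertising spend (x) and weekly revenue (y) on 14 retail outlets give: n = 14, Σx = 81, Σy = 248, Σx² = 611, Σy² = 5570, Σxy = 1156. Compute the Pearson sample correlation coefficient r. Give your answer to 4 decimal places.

Numerator: nΣxy − (Σx)(Σy) = 14·1156 − (81)(248) = -3904
Denominator: √[(nΣx²−(Σx)²)(nΣy²−(Σy)²)]
  nΣx²−(Σx)² = 14·611 − 6561 = 1993;  nΣy²−(Σy)² = 14·5570 − 61504 = 16476
  √(1993·16476) = √32836668 = 5730.3288
r = -3904 / 5730.3288 = -0.6813

-0.6813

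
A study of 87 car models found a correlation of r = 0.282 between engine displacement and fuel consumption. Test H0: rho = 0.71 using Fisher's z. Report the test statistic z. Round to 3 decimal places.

Fisher z: atanh(0.282) = 0.289854, atanh(0.71) = 0.887184
z = (z_r − z_0)·√(n−3) = (0.289854 − 0.887184)·√84 = -0.597330 · 9.165151 = -5.475

-5.475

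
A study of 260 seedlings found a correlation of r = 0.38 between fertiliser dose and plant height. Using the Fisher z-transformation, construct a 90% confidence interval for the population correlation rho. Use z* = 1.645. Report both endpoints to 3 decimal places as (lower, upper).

z_r = atanh(0.38) = 0.400060;  SE = 1/√(n−3) = 1/√257 = 0.062378
z-limits: 0.400060 ± 1.645·0.062378 = 0.400060 ± 0.102612 = [0.297448, 0.502672]
ρ-limits: (tanh 0.297448, tanh 0.502672) = (0.289, 0.464)

(0.289, 0.464)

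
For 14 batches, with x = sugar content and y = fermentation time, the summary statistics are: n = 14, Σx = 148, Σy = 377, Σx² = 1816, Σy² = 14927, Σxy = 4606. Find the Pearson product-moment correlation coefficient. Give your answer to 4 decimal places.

S_xy = nΣxy − ΣxΣy = 14·4606 − 148·377 = 64484 − 55796 = 8688
S_xx = nΣx² − (Σx)² = 14·1816 − 148² = 25424 − 21904 = 3520
S_yy = nΣy² − (Σy)² = 14·14927 − 377² = 208978 − 142129 = 66849
r = S_xy / √(S_xx·S_yy) = 8688 / √(3520·66849) = 8688 / √235308480 = 8688 / 15339.7679 = 0.5664

0.5664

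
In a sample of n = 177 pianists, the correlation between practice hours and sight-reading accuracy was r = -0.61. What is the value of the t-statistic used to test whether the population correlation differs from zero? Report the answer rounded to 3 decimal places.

t = r·√(n−2) / √(1−r²) with r = -0.61, n = 177
  = -0.61·√175 / √(1 − 0.3721)
  = -0.61·13.228757 / 0.792401
  = -8.069542 / 0.792401 = -10.184

-10.184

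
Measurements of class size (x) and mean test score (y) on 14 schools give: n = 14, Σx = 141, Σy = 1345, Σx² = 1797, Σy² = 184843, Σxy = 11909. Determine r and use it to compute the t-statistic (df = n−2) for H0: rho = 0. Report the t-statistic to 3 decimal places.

-1.326

Numerator: nΣxy − (Σx)(Σy) = 14·11909 − (141)(1345) = -22919
Denominator: √[(nΣx²−(Σx)²)(nΣy²−(Σy)²)]
  nΣx²−(Σx)² = 14·1797 − 19881 = 5277;  nΣy²−(Σy)² = 14·184843 − 1809025 = 778777
  √(5277·778777) = √4109606229 = 64106.2105
r = -22919 / 64106.2105 = -0.3575
t = r·√(n−2)/√(1−r²) = -0.3575·√12 / √(1−0.127806) = -1.238416 / 0.933913 = -1.326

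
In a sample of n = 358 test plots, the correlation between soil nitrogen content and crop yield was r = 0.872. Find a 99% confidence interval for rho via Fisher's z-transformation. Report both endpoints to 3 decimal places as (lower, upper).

Fisher z: z_r = atanh(r) = ½·ln((1+0.872)/(1−0.872)) = 1.341366
SE(z) = 1/√(n−3) = 1/√355 = 0.053074
99% ⇒ z* = 2.576; margin = 2.576·0.053074 = 0.136719
CI on z-scale: (1.204647, 1.478085)
Back-transform: tanh(1.204647) = 0.835067, tanh(1.478085) = 0.901109

(0.835, 0.901)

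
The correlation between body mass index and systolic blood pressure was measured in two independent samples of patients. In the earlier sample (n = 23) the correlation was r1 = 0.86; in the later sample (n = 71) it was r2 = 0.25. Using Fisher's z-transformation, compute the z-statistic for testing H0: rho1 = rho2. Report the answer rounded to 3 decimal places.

z1 = atanh(0.86) = 1.293345,  z2 = atanh(0.25) = 0.255413
SE = √(1/(n1−3) + 1/(n2−3)) = √(1/20 + 1/68) = √(0.0500000 + 0.0147059) = √0.0647059 = 0.254374
z = (z1 − z2)/SE = (1.293345 − 0.255413) / 0.254374 = 1.037932 / 0.254374 = 4.080

4.080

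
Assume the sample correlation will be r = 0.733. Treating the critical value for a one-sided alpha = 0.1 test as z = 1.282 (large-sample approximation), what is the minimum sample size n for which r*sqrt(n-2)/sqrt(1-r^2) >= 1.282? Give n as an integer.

4

r√(n−2)/√(1−r²) ≥ 1.282  ⇔  n−2 ≥ (1.282)²·(1−r²)/r²
(1−r²)/r² = (1−0.537289)/0.537289 = 0.8612
n ≥ 2 + 1.643524·0.8612 = 2 + 1.4154 = 3.4154
⌈3.4154⌉ = 4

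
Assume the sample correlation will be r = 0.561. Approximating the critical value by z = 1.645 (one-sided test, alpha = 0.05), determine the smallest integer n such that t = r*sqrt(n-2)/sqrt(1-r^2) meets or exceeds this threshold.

8

r√(n−2)/√(1−r²) ≥ 1.645  ⇔  n−2 ≥ (1.645)²·(1−r²)/r²
(1−r²)/r² = (1−0.314721)/0.314721 = 2.1774
n ≥ 2 + 2.706025·2.1774 = 2 + 5.8921 = 7.8921
⌈7.8921⌉ = 8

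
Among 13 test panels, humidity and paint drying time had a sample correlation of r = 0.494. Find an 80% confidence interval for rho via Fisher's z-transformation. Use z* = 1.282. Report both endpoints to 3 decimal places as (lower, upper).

z_r = atanh(0.494) = 0.541338;  SE = 1/√(n−3) = 1/√10 = 0.316228
z-limits: 0.541338 ± 1.282·0.316228 = 0.541338 ± 0.405404 = [0.135934, 0.946742]
ρ-limits: (tanh 0.135934, tanh 0.946742) = (0.135, 0.738)

(0.135, 0.738)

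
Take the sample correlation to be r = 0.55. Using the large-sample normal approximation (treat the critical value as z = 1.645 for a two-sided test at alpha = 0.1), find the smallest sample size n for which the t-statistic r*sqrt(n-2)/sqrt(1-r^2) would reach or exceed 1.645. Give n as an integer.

9

r√(n−2)/√(1−r²) ≥ 1.645  ⇔  n−2 ≥ (1.645)²·(1−r²)/r²
(1−r²)/r² = (1−0.3025)/0.3025 = 2.3058
n ≥ 2 + 2.706025·2.3058 = 2 + 6.2396 = 8.2396
⌈8.2396⌉ = 9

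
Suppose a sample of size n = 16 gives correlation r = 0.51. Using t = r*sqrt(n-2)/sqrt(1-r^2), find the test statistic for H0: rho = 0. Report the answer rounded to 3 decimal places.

2.218

t = r·√(n−2) / √(1−r²) with r = 0.51, n = 16
  = 0.51·√14 / √(1 − 0.2601)
  = 0.51·3.741657 / 0.860174
  = 1.908245 / 0.860174 = 2.218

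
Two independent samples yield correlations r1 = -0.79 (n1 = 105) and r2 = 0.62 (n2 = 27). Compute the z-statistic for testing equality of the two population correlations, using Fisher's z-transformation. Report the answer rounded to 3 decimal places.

z1 = atanh(-0.79) = -1.071432,  z2 = atanh(0.62) = 0.725005
SE = √(1/(n1−3) + 1/(n2−3)) = √(1/102 + 1/24) = √(0.0098039 + 0.0416667) = √0.0514706 = 0.226871
z = (z1 − z2)/SE = (-1.071432 − 0.725005) / 0.226871 = -1.796437 / 0.226871 = -7.918

-7.918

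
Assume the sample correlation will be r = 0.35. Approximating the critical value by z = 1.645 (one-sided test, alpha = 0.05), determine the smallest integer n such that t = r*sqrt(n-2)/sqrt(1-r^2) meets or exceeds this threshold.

22

r√(n−2)/√(1−r²) ≥ 1.645  ⇔  n−2 ≥ (1.645)²·(1−r²)/r²
(1−r²)/r² = (1−0.1225)/0.1225 = 7.1633
n ≥ 2 + 2.706025·7.1633 = 2 + 19.3841 = 21.3841
⌈21.3841⌉ = 22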